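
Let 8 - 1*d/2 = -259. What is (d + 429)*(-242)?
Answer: -233046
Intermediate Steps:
d = 534 (d = 16 - 2*(-259) = 16 + 518 = 534)
(d + 429)*(-242) = (534 + 429)*(-242) = 963*(-242) = -233046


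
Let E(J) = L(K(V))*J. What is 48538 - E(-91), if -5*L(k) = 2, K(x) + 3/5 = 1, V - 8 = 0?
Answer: 242508/5 ≈ 48502.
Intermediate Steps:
V = 8 (V = 8 + 0 = 8)
K(x) = ⅖ (K(x) = -⅗ + 1 = ⅖)
L(k) = -⅖ (L(k) = -⅕*2 = -⅖)
E(J) = -2*J/5
48538 - E(-91) = 48538 - (-2)*(-91)/5 = 48538 - 1*182/5 = 48538 - 182/5 = 242508/5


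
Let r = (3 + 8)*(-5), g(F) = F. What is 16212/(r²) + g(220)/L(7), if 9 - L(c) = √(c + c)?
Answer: 7075704/202675 + 220*√14/67 ≈ 47.198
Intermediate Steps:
r = -55 (r = 11*(-5) = -55)
L(c) = 9 - √2*√c (L(c) = 9 - √(c + c) = 9 - √(2*c) = 9 - √2*√c)
16212/(r²) + g(220)/L(7) = 16212/((-55)²) + 220/(9 - √2*√7) = 16212/3025 + 220/(9 - √14)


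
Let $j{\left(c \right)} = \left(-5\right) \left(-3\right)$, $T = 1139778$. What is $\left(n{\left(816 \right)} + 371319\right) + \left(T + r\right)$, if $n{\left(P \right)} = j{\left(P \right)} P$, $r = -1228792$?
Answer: $294545$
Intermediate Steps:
$j{\left(c \right)} = 15$
$n{\left(P \right)} = 15 P$
$\left(n{\left(816 \right)} + 371319\right) + \left(T + r\right) = \left(15 \cdot 816 + 371319\right) + \left(1139778 - 1228792\right) = \left(12240 + 371319\right) - 89014 = 383559 - 89014 = 294545$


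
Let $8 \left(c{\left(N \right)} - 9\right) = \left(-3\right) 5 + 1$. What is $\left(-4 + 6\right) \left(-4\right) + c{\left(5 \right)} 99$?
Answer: $\frac{2839}{4} \approx 709.75$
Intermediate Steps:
$c{\left(N \right)} = \frac{29}{4}$ ($c{\left(N \right)} = 9 + \frac{\left(-3\right) 5 + 1}{8} = 9 + \frac{-15 + 1}{8} = 9 + \frac{1}{8} \left(-14\right) = 9 - \frac{7}{4} = \frac{29}{4}$)
$\left(-4 + 6\right) \left(-4\right) + c{\left(5 \right)} 99 = \left(-4 + 6\right) \left(-4\right) + \frac{29}{4} \cdot 99 = 2 \left(-4\right) + \frac{2871}{4} = -8 + \frac{2871}{4} = \frac{2839}{4}$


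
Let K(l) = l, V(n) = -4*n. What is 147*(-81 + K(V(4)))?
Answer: -14259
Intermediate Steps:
147*(-81 + K(V(4))) = 147*(-81 - 4*4) = 147*(-81 - 16) = 147*(-97) = -14259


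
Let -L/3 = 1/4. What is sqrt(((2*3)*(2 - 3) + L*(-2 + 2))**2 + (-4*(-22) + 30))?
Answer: sqrt(154) ≈ 12.410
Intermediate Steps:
L = -3/4 ≈ -0.75000
sqrt(((2*3)*(2 - 3) + L*(-2 + 2))**2 + (-4*(-22) + 30)) = sqrt(((2*3)*(2 - 3) - 3*(-2 + 2)/4)**2 + (-4*(-22) + 30)) = sqrt((6*(-1) - 3/4*0)**2 + (88 + 30)) = sqrt((-6 + 0)**2 + 118) = sqrt((-6)**2 + 118) = sqrt(36 + 118) = sqrt(154)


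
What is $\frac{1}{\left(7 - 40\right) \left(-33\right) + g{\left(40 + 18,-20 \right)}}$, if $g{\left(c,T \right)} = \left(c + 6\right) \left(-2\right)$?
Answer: $\frac{1}{961} \approx 0.0010406$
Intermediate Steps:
$g{\left(c,T \right)} = -12 - 2 c$ ($g{\left(c,T \right)} = \left(6 + c\right) \left(-2\right) = -12 - 2 c$)
$\frac{1}{\left(7 - 40\right) \left(-33\right) + g{\left(40 + 18,-20 \right)}} = \frac{1}{\left(7 - 40\right) \left(-33\right) - \left(12 + 2 \left(40 + 18\right)\right)} = \frac{1}{\left(-33\right) \left(-33\right) - 128} = \frac{1}{1089 - 128} = \frac{1}{961}$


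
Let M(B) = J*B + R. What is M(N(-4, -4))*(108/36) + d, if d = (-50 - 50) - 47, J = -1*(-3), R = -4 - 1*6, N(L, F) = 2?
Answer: -159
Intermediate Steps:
R = -10 (R = -4 - 6 = -10)
J = 3
M(B) = -10 + 3*B (M(B) = 3*B - 10 = -10 + 3*B)
d = -147 (d = -100 - 47 = -147)
M(N(-4, -4))*(108/36) + d = (-10 + 3*2)*(108/36) - 147 = (-10 + 6)*(108*(1/36)) - 147 = -4*3 - 147 = -12 - 147 = -159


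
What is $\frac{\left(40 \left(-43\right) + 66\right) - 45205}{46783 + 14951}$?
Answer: $- \frac{46859}{61734} \approx -0.75905$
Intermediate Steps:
$\frac{\left(40 \left(-43\right) + 66\right) - 45205}{46783 + 14951} = \frac{\left(-1720 + 66\right) - 45205}{61734} = \left(-1654 - 45205\right) \frac{1}{61734} = \left(-46859\right) \frac{1}{61734} = - \frac{46859}{61734}$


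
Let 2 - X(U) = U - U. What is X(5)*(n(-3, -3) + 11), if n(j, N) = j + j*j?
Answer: 34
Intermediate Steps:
X(U) = 2 (X(U) = 2 - (U - U) = 2 - 1*0 = 2 + 0 = 2)
n(j, N) = j + j**2
X(5)*(n(-3, -3) + 11) = 2*(-3*(1 - 3) + 11) = 2*(-3*(-2) + 11) = 2*(6 + 11) = 2*17 = 34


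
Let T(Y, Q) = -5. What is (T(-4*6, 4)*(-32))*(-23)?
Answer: -3680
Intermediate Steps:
(T(-4*6, 4)*(-32))*(-23) = -5*(-32)*(-23) = 160*(-23) = -3680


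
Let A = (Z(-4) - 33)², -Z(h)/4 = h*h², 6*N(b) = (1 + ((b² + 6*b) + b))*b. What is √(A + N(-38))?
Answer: √42262 ≈ 205.58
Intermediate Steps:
N(b) = b*(1 + b² + 7*b)/6 (N(b) = ((1 + ((b² + 6*b) + b))*b)/6 = ((1 + (b² + 7*b))*b)/6 = ((1 + b² + 7*b)*b)/6 = (b*(1 + b² + 7*b))/6 = b*(1 + b² + 7*b)/6)
Z(h) = -4*h³ (Z(h) = -4*h*h² = -4*h³)
A = 49729 (A = (-4*(-4)³ - 33)² = (-4*(-64) - 33)² = (256 - 33)² = 223² = 49729)
√(A + N(-38)) = √(49729 + (⅙)*(-38)*(1 + (-38)² + 7*(-38))) = √(49729 + (⅙)*(-38)*(1 + 1444 - 266)) = √(49729 + (⅙)*(-38)*1179) = √(49729 - 7467) = √42262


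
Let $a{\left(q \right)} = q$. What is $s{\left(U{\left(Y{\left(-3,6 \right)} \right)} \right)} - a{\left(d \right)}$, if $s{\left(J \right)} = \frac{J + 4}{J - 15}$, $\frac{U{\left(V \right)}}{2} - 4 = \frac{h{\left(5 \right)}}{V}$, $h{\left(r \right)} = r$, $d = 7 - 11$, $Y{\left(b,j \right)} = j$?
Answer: $\frac{23}{16} \approx 1.4375$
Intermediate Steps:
$d = -4$
$U{\left(V \right)} = 8 + \frac{10}{V}$ ($U{\left(V \right)} = 8 + 2 \frac{5}{V} = 8 + \frac{10}{V}$)
$s{\left(J \right)} = \frac{4 + J}{-15 + J}$
$s{\left(U{\left(Y{\left(-3,6 \right)} \right)} \right)} - a{\left(d \right)} = \frac{4 + \left(8 + \frac{10}{6}\right)}{-15 + \left(8 + \frac{10}{6}\right)} - -4 = \frac{4 + \left(8 + 10 \cdot \frac{1}{6}\right)}{-15 + \left(8 + 10 \cdot \frac{1}{6}\right)} + 4 = \frac{4 + \left(8 + \frac{5}{3}\right)}{-15 + \left(8 + \frac{5}{3}\right)} + 4 = \frac{4 + \frac{29}{3}}{-15 + \frac{29}{3}} + 4 = \frac{1}{- \frac{16}{3}} \cdot \frac{41}{3} + 4 = \left(- \frac{3}{16}\right) \frac{41}{3} + 4 = - \frac{41}{16} + 4 = \frac{23}{16}$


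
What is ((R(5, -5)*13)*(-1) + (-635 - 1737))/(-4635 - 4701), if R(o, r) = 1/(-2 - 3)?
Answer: 3949/15560 ≈ 0.25379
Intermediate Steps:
R(o, r) = -1/5 (R(o, r) = 1/(-5) = -1/5)
((R(5, -5)*13)*(-1) + (-635 - 1737))/(-4635 - 4701) = (-1/5*13*(-1) + (-635 - 1737))/(-4635 - 4701) = (-13/5*(-1) - 2372)/(-9336) = (13/5 - 2372)*(-1/9336) = -11847/5*(-1/9336) = 3949/15560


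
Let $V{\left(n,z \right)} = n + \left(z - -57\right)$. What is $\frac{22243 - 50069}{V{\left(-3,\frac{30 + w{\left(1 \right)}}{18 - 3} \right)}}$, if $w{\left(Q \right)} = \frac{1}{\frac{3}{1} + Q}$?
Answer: $- \frac{1669560}{3361} \approx -496.75$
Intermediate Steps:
$w{\left(Q \right)} = \frac{1}{3 + Q}$ ($w{\left(Q \right)} = \frac{1}{3 \cdot 1 + Q} = \frac{1}{3 + Q}$)
$V{\left(n,z \right)} = 57 + n + z$ ($V{\left(n,z \right)} = n + \left(z + 57\right) = n + \left(57 + z\right) = 57 + n + z$)
$\frac{22243 - 50069}{V{\left(-3,\frac{30 + w{\left(1 \right)}}{18 - 3} \right)}} = \frac{22243 - 50069}{57 - 3 + \frac{30 + \frac{1}{3 + 1}}{18 - 3}} = - \frac{27826}{57 - 3 + \frac{30 + \frac{1}{4}}{15}} = - \frac{27826}{57 - 3 + \left(30 + \frac{1}{4}\right) \frac{1}{15}} = - \frac{27826}{57 - 3 + \frac{121}{4} \cdot \frac{1}{15}} = - \frac{27826}{57 - 3 + \frac{121}{60}} = - \frac{27826}{\frac{3361}{60}} = \left(-27826\right) \frac{60}{3361} = - \frac{1669560}{3361}$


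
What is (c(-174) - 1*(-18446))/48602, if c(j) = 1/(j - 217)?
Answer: 7212385/19003382 ≈ 0.37953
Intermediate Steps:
c(j) = 1/(-217 + j)
(c(-174) - 1*(-18446))/48602 = (1/(-217 - 174) - 1*(-18446))/48602 = (1/(-391) + 18446)*(1/48602) = (-1/391 + 18446)*(1/48602) = (7212385/391)*(1/48602) = 7212385/19003382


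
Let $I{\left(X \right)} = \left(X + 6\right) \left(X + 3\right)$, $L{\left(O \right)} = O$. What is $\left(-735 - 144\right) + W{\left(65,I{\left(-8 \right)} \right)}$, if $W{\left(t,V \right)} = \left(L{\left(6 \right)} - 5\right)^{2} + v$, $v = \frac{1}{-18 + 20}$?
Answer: $- \frac{1755}{2} \approx -877.5$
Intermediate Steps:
$v = \frac{1}{2} \approx 0.5$
$I{\left(X \right)} = \left(3 + X\right) \left(6 + X\right)$ ($I{\left(X \right)} = \left(6 + X\right) \left(3 + X\right) = \left(3 + X\right) \left(6 + X\right)$)
$W{\left(t,V \right)} = \frac{3}{2}$ ($W{\left(t,V \right)} = \left(6 - 5\right)^{2} + \frac{1}{2} = 1^{2} + \frac{1}{2} = 1 + \frac{1}{2} = \frac{3}{2}$)
$\left(-735 - 144\right) + W{\left(65,I{\left(-8 \right)} \right)} = \left(-735 - 144\right) + \frac{3}{2} = -879 + \frac{3}{2} = - \frac{1755}{2}$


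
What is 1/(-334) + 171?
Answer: 57113/334 ≈ 171.00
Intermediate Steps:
1/(-334) + 171 = -1/334 + 171 = 57113/334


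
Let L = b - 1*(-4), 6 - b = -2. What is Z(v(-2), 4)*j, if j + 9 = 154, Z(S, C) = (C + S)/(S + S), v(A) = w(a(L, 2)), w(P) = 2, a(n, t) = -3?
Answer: 435/2 ≈ 217.50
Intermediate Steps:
b = 8 (b = 6 - 1*(-2) = 6 + 2 = 8)
L = 12 (L = 8 - 1*(-4) = 8 + 4 = 12)
v(A) = 2
Z(S, C) = (C + S)/(2*S) (Z(S, C) = (C + S)/((2*S)) = (C + S)*(1/(2*S)) = (C + S)/(2*S))
j = 145 (j = -9 + 154 = 145)
Z(v(-2), 4)*j = ((½)*(4 + 2)/2)*145 = ((½)*(½)*6)*145 = (3/2)*145 = 435/2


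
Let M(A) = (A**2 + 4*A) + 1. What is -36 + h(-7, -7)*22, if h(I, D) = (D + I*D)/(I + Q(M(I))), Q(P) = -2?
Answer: -416/3 ≈ -138.67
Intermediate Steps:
M(A) = 1 + A**2 + 4*A
h(I, D) = (D + D*I)/(-2 + I) (h(I, D) = (D + I*D)/(I - 2) = (D + D*I)/(-2 + I))
-36 + h(-7, -7)*22 = -36 - 7*(1 - 7)/(-2 - 7)*22 = -36 - 7*(-6)/(-9)*22 = -36 - 7*(-1/9)*(-6)*22 = -36 - 14/3*22 = -36 - 308/3 = -416/3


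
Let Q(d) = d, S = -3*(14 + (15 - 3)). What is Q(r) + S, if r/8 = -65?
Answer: -598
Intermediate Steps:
r = -520 (r = 8*(-65) = -520)
S = -78 (S = -3*(14 + 12) = -3*26 = -78)
Q(r) + S = -520 - 78 = -598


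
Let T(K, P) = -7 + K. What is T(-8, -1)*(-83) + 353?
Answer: 1598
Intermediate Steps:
T(-8, -1)*(-83) + 353 = (-7 - 8)*(-83) + 353 = -15*(-83) + 353 = 1245 + 353 = 1598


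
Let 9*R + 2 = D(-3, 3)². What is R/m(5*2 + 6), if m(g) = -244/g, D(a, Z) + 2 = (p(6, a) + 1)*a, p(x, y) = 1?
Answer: -248/549 ≈ -0.45173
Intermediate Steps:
D(a, Z) = -2 + 2*a (D(a, Z) = -2 + (1 + 1)*a = -2 + 2*a)
R = 62/9 (R = -2/9 + (-2 + 2*(-3))²/9 = -2/9 + (-2 - 6)²/9 = -2/9 + (⅑)*(-8)² = -2/9 + (⅑)*64 = -2/9 + 64/9 = 62/9 ≈ 6.8889)
R/m(5*2 + 6) = 62/(9*((-244/(5*2 + 6)))) = 62/(9*((-244/(10 + 6)))) = 62/(9*((-244/16))) = 62/(9*((-244*1/16))) = 62/(9*(-61/4)) = (62/9)*(-4/61) = -248/549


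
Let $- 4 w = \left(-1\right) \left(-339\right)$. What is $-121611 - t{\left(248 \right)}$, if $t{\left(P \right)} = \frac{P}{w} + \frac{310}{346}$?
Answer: $- \frac{7132001246}{58647} \approx -1.2161 \cdot 10^{5}$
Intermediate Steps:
$w = - \frac{339}{4}$ ($w = - \frac{\left(-1\right) \left(-339\right)}{4} = \left(- \frac{1}{4}\right) 339 = - \frac{339}{4} \approx -84.75$)
$t{\left(P \right)} = \frac{155}{173} - \frac{4 P}{339}$ ($t{\left(P \right)} = \frac{P}{- \frac{339}{4}} + \frac{310}{346} = P \left(- \frac{4}{339}\right) + 310 \cdot \frac{1}{346} = - \frac{4 P}{339} + \frac{155}{173} = \frac{155}{173} - \frac{4 P}{339}$)
$-121611 - t{\left(248 \right)} = -121611 - \left(\frac{155}{173} - \frac{992}{339}\right) = -121611 - - \frac{119071}{58647} = -121611 + \frac{119071}{58647} = - \frac{7132001246}{58647}$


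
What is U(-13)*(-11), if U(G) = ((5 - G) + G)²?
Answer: -275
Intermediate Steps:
U(G) = 25 (U(G) = 5² = 25)
U(-13)*(-11) = 25*(-11) = -275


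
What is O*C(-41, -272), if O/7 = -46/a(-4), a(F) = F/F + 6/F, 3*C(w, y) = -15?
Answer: -3220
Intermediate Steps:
C(w, y) = -5 (C(w, y) = (⅓)*(-15) = -5)
a(F) = 1 + 6/F
O = 644 (O = 7*(-46*(-4/(6 - 4))) = 7*(-46/((-¼*2))) = 7*(-46/(-½)) = 7*(-46*(-2)) = 7*92 = 644)
O*C(-41, -272) = 644*(-5) = -3220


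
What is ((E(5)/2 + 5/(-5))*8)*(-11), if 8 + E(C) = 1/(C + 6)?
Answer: 436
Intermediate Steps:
E(C) = -8 + 1/(6 + C) (E(C) = -8 + 1/(C + 6) = -8 + 1/(6 + C))
((E(5)/2 + 5/(-5))*8)*(-11) = ((((-47 - 8*5)/(6 + 5))/2 + 5/(-5))*8)*(-11) = ((((-47 - 40)/11)*(1/2) + 5*(-1/5))*8)*(-11) = ((((1/11)*(-87))*(1/2) - 1)*8)*(-11) = ((-87/11*1/2 - 1)*8)*(-11) = ((-87/22 - 1)*8)*(-11) = -109/22*8*(-11) = -436/11*(-11) = 436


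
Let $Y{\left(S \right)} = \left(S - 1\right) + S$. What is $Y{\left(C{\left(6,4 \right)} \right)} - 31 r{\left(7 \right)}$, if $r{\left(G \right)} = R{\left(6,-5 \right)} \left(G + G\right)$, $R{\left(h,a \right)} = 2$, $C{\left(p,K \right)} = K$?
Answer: $-861$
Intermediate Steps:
$Y{\left(S \right)} = -1 + 2 S$ ($Y{\left(S \right)} = \left(-1 + S\right) + S = -1 + 2 S$)
$r{\left(G \right)} = 4 G$ ($r{\left(G \right)} = 2 \left(G + G\right) = 2 \cdot 2 G = 4 G$)
$Y{\left(C{\left(6,4 \right)} \right)} - 31 r{\left(7 \right)} = \left(-1 + 2 \cdot 4\right) - 31 \cdot 4 \cdot 7 = \left(-1 + 8\right) - 868 = 7 - 868 = -861$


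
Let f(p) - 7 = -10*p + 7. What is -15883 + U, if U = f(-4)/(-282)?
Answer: -746510/47 ≈ -15883.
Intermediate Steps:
f(p) = 14 - 10*p (f(p) = 7 + (-10*p + 7) = 7 + (7 - 10*p) = 14 - 10*p)
U = -9/47 (U = (14 - 10*(-4))/(-282) = -(14 + 40)/282 = -1/282*54 = -9/47 ≈ -0.19149)
-15883 + U = -15883 - 9/47 = -746510/47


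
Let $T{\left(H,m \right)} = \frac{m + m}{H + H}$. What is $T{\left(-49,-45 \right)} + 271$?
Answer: $\frac{13324}{49} \approx 271.92$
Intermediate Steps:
$T{\left(H,m \right)} = \frac{m}{H}$ ($T{\left(H,m \right)} = \frac{2 m}{2 H} = 2 m \frac{1}{2 H} = \frac{m}{H}$)
$T{\left(-49,-45 \right)} + 271 = - \frac{45}{-49} + 271 = \left(-45\right) \left(- \frac{1}{49}\right) + 271 = \frac{45}{49} + 271 = \frac{13324}{49}$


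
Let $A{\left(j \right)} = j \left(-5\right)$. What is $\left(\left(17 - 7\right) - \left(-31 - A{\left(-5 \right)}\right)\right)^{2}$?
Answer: $4356$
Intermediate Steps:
$A{\left(j \right)} = - 5 j$
$\left(\left(17 - 7\right) - \left(-31 - A{\left(-5 \right)}\right)\right)^{2} = \left(\left(17 - 7\right) + \left(\left(48 - -25\right) - 17\right)\right)^{2} = \left(10 + \left(\left(48 + 25\right) - 17\right)\right)^{2} = \left(10 + \left(73 - 17\right)\right)^{2} = \left(10 + 56\right)^{2} = 66^{2} = 4356$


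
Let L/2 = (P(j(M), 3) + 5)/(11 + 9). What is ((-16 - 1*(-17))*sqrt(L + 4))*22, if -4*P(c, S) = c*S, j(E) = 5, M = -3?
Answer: 11*sqrt(66)/2 ≈ 44.682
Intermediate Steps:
P(c, S) = -S*c/4 (P(c, S) = -c*S/4 = -S*c/4)
L = 1/8 (L = 2*((-1/4*3*5 + 5)/(11 + 9)) = 2*((-15/4 + 5)/20) = 2*((5/4)*(1/20)) = 2*(1/16) = 1/8 ≈ 0.12500)
((-16 - 1*(-17))*sqrt(L + 4))*22 = ((-16 - 1*(-17))*sqrt(1/8 + 4))*22 = ((-16 + 17)*sqrt(33/8))*22 = (1*(sqrt(66)/4))*22 = (sqrt(66)/4)*22 = 11*sqrt(66)/2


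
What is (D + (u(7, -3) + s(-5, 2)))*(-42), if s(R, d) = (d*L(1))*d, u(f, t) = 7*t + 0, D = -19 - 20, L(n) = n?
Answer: 2352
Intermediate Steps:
D = -39
u(f, t) = 7*t
s(R, d) = d**2 (s(R, d) = (d*1)*d = d*d = d**2)
(D + (u(7, -3) + s(-5, 2)))*(-42) = (-39 + (7*(-3) + 2**2))*(-42) = (-39 + (-21 + 4))*(-42) = (-39 - 17)*(-42) = -56*(-42) = 2352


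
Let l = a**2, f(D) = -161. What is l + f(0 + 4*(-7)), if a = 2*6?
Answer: -17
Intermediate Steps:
a = 12
l = 144 (l = 12**2 = 144)
l + f(0 + 4*(-7)) = 144 - 161 = -17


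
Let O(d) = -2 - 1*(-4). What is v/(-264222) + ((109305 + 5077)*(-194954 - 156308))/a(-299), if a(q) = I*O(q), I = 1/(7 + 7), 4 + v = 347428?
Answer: -1769320791557380/6291 ≈ -2.8125e+11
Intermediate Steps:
v = 347424 (v = -4 + 347428 = 347424)
I = 1/14 ≈ 0.071429
O(d) = 2 (O(d) = -2 + 4 = 2)
a(q) = 1/7 (a(q) = (1/14)*2 = 1/7)
v/(-264222) + ((109305 + 5077)*(-194954 - 156308))/a(-299) = 347424/(-264222) + ((109305 + 5077)*(-194954 - 156308))/(1/7) = 347424*(-1/264222) + (114382*(-351262))*7 = -8272/6291 - 40178050084*7 = -8272/6291 - 281246350588 = -1769320791557380/6291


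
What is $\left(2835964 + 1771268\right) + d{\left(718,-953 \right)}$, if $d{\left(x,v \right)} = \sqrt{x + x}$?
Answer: $4607232 + 2 \sqrt{359} \approx 4.6073 \cdot 10^{6}$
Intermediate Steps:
$d{\left(x,v \right)} = \sqrt{2} \sqrt{x}$ ($d{\left(x,v \right)} = \sqrt{2 x} = \sqrt{2} \sqrt{x}$)
$\left(2835964 + 1771268\right) + d{\left(718,-953 \right)} = \left(2835964 + 1771268\right) + \sqrt{2} \sqrt{718} = 4607232 + 2 \sqrt{359}$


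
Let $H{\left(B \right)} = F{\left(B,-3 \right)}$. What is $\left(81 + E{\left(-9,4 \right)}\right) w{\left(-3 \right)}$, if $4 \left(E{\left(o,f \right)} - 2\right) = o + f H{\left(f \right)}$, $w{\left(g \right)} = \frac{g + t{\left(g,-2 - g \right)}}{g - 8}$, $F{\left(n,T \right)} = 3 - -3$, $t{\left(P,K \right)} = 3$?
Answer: $0$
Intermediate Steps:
$F{\left(n,T \right)} = 6$ ($F{\left(n,T \right)} = 3 + 3 = 6$)
$H{\left(B \right)} = 6$
$w{\left(g \right)} = \frac{3 + g}{-8 + g}$ ($w{\left(g \right)} = \frac{g + 3}{g - 8} = \frac{3 + g}{-8 + g}$)
$E{\left(o,f \right)} = 2 + \frac{o}{4} + \frac{3 f}{2}$ ($E{\left(o,f \right)} = 2 + \frac{o + f 6}{4} = 2 + \frac{o + 6 f}{4} = 2 + \left(\frac{o}{4} + \frac{3 f}{2}\right) = 2 + \frac{o}{4} + \frac{3 f}{2}$)
$\left(81 + E{\left(-9,4 \right)}\right) w{\left(-3 \right)} = \left(81 + \left(2 + \frac{1}{4} \left(-9\right) + \frac{3}{2} \cdot 4\right)\right) \frac{3 - 3}{-8 - 3} = \left(81 + \left(2 - \frac{9}{4} + 6\right)\right) \frac{1}{-11} \cdot 0 = \left(81 + \frac{23}{4}\right) \left(\left(- \frac{1}{11}\right) 0\right) = \frac{347}{4} \cdot 0 = 0$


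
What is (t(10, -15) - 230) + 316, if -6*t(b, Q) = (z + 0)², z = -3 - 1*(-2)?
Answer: 515/6 ≈ 85.833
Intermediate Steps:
z = -1 (z = -3 + 2 = -1)
t(b, Q) = -⅙ (t(b, Q) = -(-1 + 0)²/6 = -⅙*(-1)² = -⅙*1 = -⅙)
(t(10, -15) - 230) + 316 = (-⅙ - 230) + 316 = -1381/6 + 316 = 515/6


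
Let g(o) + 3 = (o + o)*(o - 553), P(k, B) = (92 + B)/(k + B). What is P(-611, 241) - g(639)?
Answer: -1099059/10 ≈ -1.0991e+5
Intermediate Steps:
P(k, B) = (92 + B)/(B + k)
g(o) = -3 + 2*o*(-553 + o) (g(o) = -3 + (o + o)*(o - 553) = -3 + (2*o)*(-553 + o) = -3 + 2*o*(-553 + o))
P(-611, 241) - g(639) = (92 + 241)/(241 - 611) - (-3 - 1106*639 + 2*639**2) = 333/(-370) - (-3 - 706734 + 2*408321) = -1/370*333 - (-3 - 706734 + 816642) = -9/10 - 1*109905 = -9/10 - 109905 = -1099059/10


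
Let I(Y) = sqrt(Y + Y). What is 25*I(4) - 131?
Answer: -131 + 50*sqrt(2) ≈ -60.289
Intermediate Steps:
I(Y) = sqrt(2)*sqrt(Y) (I(Y) = sqrt(2*Y) = sqrt(2)*sqrt(Y))
25*I(4) - 131 = 25*(sqrt(2)*sqrt(4)) - 131 = 25*(sqrt(2)*2) - 131 = 25*(2*sqrt(2)) - 131 = 50*sqrt(2) - 131 = -131 + 50*sqrt(2)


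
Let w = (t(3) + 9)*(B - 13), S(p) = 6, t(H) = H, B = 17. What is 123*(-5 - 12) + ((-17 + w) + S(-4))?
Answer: -2054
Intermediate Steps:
w = 48 (w = (3 + 9)*(17 - 13) = 12*4 = 48)
123*(-5 - 12) + ((-17 + w) + S(-4)) = 123*(-5 - 12) + ((-17 + 48) + 6) = 123*(-17) + (31 + 6) = -2091 + 37 = -2054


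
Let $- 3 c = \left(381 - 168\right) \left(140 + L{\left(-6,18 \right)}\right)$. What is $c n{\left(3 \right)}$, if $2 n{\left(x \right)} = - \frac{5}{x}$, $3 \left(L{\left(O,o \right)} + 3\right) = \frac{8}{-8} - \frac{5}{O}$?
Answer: $\frac{875075}{108} \approx 8102.5$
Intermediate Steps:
$L{\left(O,o \right)} = - \frac{10}{3} - \frac{5}{3 O}$ ($L{\left(O,o \right)} = -3 + \frac{\frac{8}{-8} - \frac{5}{O}}{3} = -3 + \frac{8 \left(- \frac{1}{8}\right) - \frac{5}{O}}{3} = -3 + \frac{-1 - \frac{5}{O}}{3} = -3 - \left(\frac{1}{3} + \frac{5}{3 O}\right) = - \frac{10}{3} - \frac{5}{3 O}$)
$n{\left(x \right)} = - \frac{5}{2 x}$ ($n{\left(x \right)} = \frac{\left(-5\right) \frac{1}{x}}{2} = - \frac{5}{2 x}$)
$c = - \frac{175015}{18}$ ($c = - \frac{\left(381 - 168\right) \left(140 + \frac{5 \left(-1 - -12\right)}{3 \left(-6\right)}\right)}{3} = - \frac{213 \left(140 + \frac{5}{3} \left(- \frac{1}{6}\right) \left(-1 + 12\right)\right)}{3} = - \frac{213 \left(140 + \frac{5}{3} \left(- \frac{1}{6}\right) 11\right)}{3} = - \frac{213 \left(140 - \frac{55}{18}\right)}{3} = - \frac{213 \cdot \frac{2465}{18}}{3} = \left(- \frac{1}{3}\right) \frac{175015}{6} = - \frac{175015}{18} \approx -9723.1$)
$c n{\left(3 \right)} = - \frac{175015 \left(- \frac{5}{2 \cdot 3}\right)}{18} = - \frac{175015 \left(\left(- \frac{5}{2}\right) \frac{1}{3}\right)}{18} = \left(- \frac{175015}{18}\right) \left(- \frac{5}{6}\right) = \frac{875075}{108}$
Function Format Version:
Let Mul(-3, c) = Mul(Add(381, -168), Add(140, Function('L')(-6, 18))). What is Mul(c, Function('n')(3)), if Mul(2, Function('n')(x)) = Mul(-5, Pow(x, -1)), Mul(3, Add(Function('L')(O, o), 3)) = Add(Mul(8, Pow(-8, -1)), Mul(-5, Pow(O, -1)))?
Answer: Rational(875075, 108) ≈ 8102.5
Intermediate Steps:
Function('L')(O, o) = Add(Rational(-10, 3), Mul(Rational(-5, 3), Pow(O, -1))) (Function('L')(O, o) = Add(-3, Mul(Rational(1, 3), Add(Mul(8, Pow(-8, -1)), Mul(-5, Pow(O, -1))))) = Add(-3, Mul(Rational(1, 3), Add(Mul(8, Rational(-1, 8)), Mul(-5, Pow(O, -1))))) = Add(-3, Mul(Rational(1, 3), Add(-1, Mul(-5, Pow(O, -1))))) = Add(-3, Add(Rational(-1, 3), Mul(Rational(-5, 3), Pow(O, -1)))) = Add(Rational(-10, 3), Mul(Rational(-5, 3), Pow(O, -1))))
Function('n')(x) = Mul(Rational(-5, 2), Pow(x, -1)) (Function('n')(x) = Mul(Rational(1, 2), Mul(-5, Pow(x, -1))) = Mul(Rational(-5, 2), Pow(x, -1)))
c = Rational(-175015, 18) (c = Mul(Rational(-1, 3), Mul(Add(381, -168), Add(140, Mul(Rational(5, 3), Pow(-6, -1), Add(-1, Mul(-2, -6)))))) = Mul(Rational(-1, 3), Mul(213, Add(140, Mul(Rational(5, 3), Rational(-1, 6), Add(-1, 12))))) = Mul(Rational(-1, 3), Mul(213, Add(140, Mul(Rational(5, 3), Rational(-1, 6), 11)))) = Mul(Rational(-1, 3), Mul(213, Add(140, Rational(-55, 18)))) = Mul(Rational(-1, 3), Mul(213, Rational(2465, 18))) = Mul(Rational(-1, 3), Rational(175015, 6)) = Rational(-175015, 18) ≈ -9723.1)
Mul(c, Function('n')(3)) = Mul(Rational(-175015, 18), Mul(Rational(-5, 2), Pow(3, -1))) = Mul(Rational(-175015, 18), Mul(Rational(-5, 2), Rational(1, 3))) = Mul(Rational(-175015, 18), Rational(-5, 6)) = Rational(875075, 108)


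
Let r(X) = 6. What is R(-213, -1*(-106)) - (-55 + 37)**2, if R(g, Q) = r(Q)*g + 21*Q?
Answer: 624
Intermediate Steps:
R(g, Q) = 6*g + 21*Q
R(-213, -1*(-106)) - (-55 + 37)**2 = (6*(-213) + 21*(-1*(-106))) - (-55 + 37)**2 = (-1278 + 21*106) - 1*(-18)**2 = (-1278 + 2226) - 1*324 = 948 - 324 = 624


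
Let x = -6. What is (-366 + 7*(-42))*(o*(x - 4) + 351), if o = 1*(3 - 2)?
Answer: -225060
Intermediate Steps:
o = 1 (o = 1*1 = 1)
(-366 + 7*(-42))*(o*(x - 4) + 351) = (-366 + 7*(-42))*(1*(-6 - 4) + 351) = (-366 - 294)*(1*(-10) + 351) = -660*(-10 + 351) = -660*341 = -225060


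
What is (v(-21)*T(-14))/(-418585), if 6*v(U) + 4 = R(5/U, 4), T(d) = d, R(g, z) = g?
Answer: -89/3767265 ≈ -2.3625e-5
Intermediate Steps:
v(U) = -⅔ + 5/(6*U) (v(U) = -⅔ + (5/U)/6 = -⅔ + 5/(6*U))
(v(-21)*T(-14))/(-418585) = (((⅙)*(5 - 4*(-21))/(-21))*(-14))/(-418585) = (((⅙)*(-1/21)*(5 + 84))*(-14))*(-1/418585) = (((⅙)*(-1/21)*89)*(-14))*(-1/418585) = -89/126*(-14)*(-1/418585) = (89/9)*(-1/418585) = -89/3767265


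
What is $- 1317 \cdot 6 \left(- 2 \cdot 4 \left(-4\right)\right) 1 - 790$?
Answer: $-253654$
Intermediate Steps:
$- 1317 \cdot 6 \left(- 2 \cdot 4 \left(-4\right)\right) 1 - 790 = - 1317 \cdot 6 \left(\left(-2\right) \left(-16\right)\right) 1 - 790 = - 1317 \cdot 6 \cdot 32 \cdot 1 - 790 = - 1317 \cdot 192 \cdot 1 - 790 = \left(-1317\right) 192 - 790 = -252864 - 790 = -253654$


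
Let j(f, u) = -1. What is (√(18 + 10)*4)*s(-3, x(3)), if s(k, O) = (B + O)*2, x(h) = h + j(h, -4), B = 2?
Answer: 64*√7 ≈ 169.33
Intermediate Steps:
x(h) = -1 + h (x(h) = h - 1 = -1 + h)
s(k, O) = 4 + 2*O (s(k, O) = (2 + O)*2 = 4 + 2*O)
(√(18 + 10)*4)*s(-3, x(3)) = (√(18 + 10)*4)*(4 + 2*(-1 + 3)) = (√28*4)*(4 + 2*2) = ((2*√7)*4)*(4 + 4) = (8*√7)*8 = 64*√7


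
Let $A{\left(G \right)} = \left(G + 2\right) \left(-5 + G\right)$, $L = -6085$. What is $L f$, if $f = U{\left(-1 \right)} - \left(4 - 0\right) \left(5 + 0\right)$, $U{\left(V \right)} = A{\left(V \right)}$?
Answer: $158210$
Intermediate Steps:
$A{\left(G \right)} = \left(-5 + G\right) \left(2 + G\right)$ ($A{\left(G \right)} = \left(2 + G\right) \left(-5 + G\right) = \left(-5 + G\right) \left(2 + G\right)$)
$U{\left(V \right)} = -10 + V^{2} - 3 V$
$f = -26$ ($f = \left(-10 + \left(-1\right)^{2} - -3\right) - \left(4 - 0\right) \left(5 + 0\right) = \left(-10 + 1 + 3\right) - \left(4 + 0\right) 5 = -6 - 4 \cdot 5 = -6 - 20 = -26$)
$L f = \left(-6085\right) \left(-26\right) = 158210$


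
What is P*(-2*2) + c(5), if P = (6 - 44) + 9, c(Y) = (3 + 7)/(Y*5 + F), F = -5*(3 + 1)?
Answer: 118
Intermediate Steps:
F = -20 (F = -5*4 = -20)
c(Y) = 10/(-20 + 5*Y) (c(Y) = (3 + 7)/(Y*5 - 20) = 10/(5*Y - 20) = 10/(-20 + 5*Y))
P = -29 (P = -38 + 9 = -29)
P*(-2*2) + c(5) = -(-58)*2 + 2/(-4 + 5) = -29*(-4) + 2/1 = 116 + 2*1 = 116 + 2 = 118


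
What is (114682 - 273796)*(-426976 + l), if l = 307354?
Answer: 19033534908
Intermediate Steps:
(114682 - 273796)*(-426976 + l) = (114682 - 273796)*(-426976 + 307354) = -159114*(-119622) = 19033534908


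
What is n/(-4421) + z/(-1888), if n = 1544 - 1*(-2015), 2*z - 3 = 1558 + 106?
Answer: -20808591/16693696 ≈ -1.2465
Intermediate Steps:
z = 1667/2 (z = 3/2 + (1558 + 106)/2 = 3/2 + (½)*1664 = 3/2 + 832 = 1667/2 ≈ 833.50)
n = 3559 (n = 1544 + 2015 = 3559)
n/(-4421) + z/(-1888) = 3559/(-4421) + (1667/2)/(-1888) = 3559*(-1/4421) + (1667/2)*(-1/1888) = -3559/4421 - 1667/3776 = -20808591/16693696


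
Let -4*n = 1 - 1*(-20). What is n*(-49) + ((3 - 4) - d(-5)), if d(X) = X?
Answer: 1045/4 ≈ 261.25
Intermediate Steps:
n = -21/4 (n = -(1 - 1*(-20))/4 = -(1 + 20)/4 = -1/4*21 = -21/4 ≈ -5.2500)
n*(-49) + ((3 - 4) - d(-5)) = -21/4*(-49) + ((3 - 4) - 1*(-5)) = 1029/4 + (-1 + 5) = 1029/4 + 4 = 1045/4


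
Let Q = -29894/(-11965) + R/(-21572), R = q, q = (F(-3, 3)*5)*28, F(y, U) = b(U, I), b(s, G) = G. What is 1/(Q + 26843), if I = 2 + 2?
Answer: 64527245/1732264380777 ≈ 3.7250e-5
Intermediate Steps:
I = 4
F(y, U) = 4
q = 560 (q = (4*5)*28 = 20*28 = 560)
R = 560
Q = 159543242/64527245 (Q = -29894/(-11965) + 560/(-21572) = -29894*(-1/11965) + 560*(-1/21572) = 29894/11965 - 140/5393 = 159543242/64527245 ≈ 2.4725)
1/(Q + 26843) = 1/(159543242/64527245 + 26843) = 1/(1732264380777/64527245) = 64527245/1732264380777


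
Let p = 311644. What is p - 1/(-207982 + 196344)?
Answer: 3626912873/11638 ≈ 3.1164e+5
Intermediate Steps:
p - 1/(-207982 + 196344) = 311644 - 1/(-207982 + 196344) = 311644 - 1/(-11638) = 311644 - 1*(-1/11638) = 311644 + 1/11638 = 3626912873/11638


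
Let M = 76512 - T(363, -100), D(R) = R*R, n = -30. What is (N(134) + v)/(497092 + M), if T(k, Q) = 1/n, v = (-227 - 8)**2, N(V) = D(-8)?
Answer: 1658670/17208121 ≈ 0.096389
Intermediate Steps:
D(R) = R**2
N(V) = 64 (N(V) = (-8)**2 = 64)
v = 55225 (v = (-235)**2 = 55225)
T(k, Q) = -1/30 (T(k, Q) = 1/(-30) = -1/30)
M = 2295361/30 (M = 76512 - 1*(-1/30) = 76512 + 1/30 = 2295361/30 ≈ 76512.)
(N(134) + v)/(497092 + M) = (64 + 55225)/(497092 + 2295361/30) = 55289/(17208121/30) = 55289*(30/17208121) = 1658670/17208121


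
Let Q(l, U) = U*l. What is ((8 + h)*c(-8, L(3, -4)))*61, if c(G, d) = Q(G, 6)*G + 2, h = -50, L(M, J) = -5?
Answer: -988932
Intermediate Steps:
c(G, d) = 2 + 6*G² (c(G, d) = (6*G)*G + 2 = 6*G² + 2 = 2 + 6*G²)
((8 + h)*c(-8, L(3, -4)))*61 = ((8 - 50)*(2 + 6*(-8)²))*61 = -42*(2 + 6*64)*61 = -42*(2 + 384)*61 = -42*386*61 = -16212*61 = -988932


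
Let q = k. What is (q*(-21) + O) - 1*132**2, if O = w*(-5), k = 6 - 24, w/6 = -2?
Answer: -16986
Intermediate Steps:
w = -12 (w = 6*(-2) = -12)
k = -18
q = -18
O = 60 (O = -12*(-5) = 60)
(q*(-21) + O) - 1*132**2 = (-18*(-21) + 60) - 1*132**2 = (378 + 60) - 1*17424 = 438 - 17424 = -16986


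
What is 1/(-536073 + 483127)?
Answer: -1/52946 ≈ -1.8887e-5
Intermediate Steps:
1/(-536073 + 483127) = 1/(-52946) = -1/52946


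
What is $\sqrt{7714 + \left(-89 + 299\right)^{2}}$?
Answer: $\sqrt{51814} \approx 227.63$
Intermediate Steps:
$\sqrt{7714 + \left(-89 + 299\right)^{2}} = \sqrt{7714 + 210^{2}} = \sqrt{7714 + 44100} = \sqrt{51814}$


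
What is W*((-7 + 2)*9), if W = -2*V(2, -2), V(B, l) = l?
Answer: -180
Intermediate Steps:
W = 4 (W = -2*(-2) = 4)
W*((-7 + 2)*9) = 4*((-7 + 2)*9) = 4*(-5*9) = 4*(-45) = -180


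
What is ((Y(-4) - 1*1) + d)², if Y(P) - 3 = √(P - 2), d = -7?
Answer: (5 - I*√6)² ≈ 19.0 - 24.495*I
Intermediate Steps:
Y(P) = 3 + √(-2 + P) (Y(P) = 3 + √(P - 2) = 3 + √(-2 + P))
((Y(-4) - 1*1) + d)² = (((3 + √(-2 - 4)) - 1*1) - 7)² = (((3 + √(-6)) - 1) - 7)² = (((3 + I*√6) - 1) - 7)² = ((2 + I*√6) - 7)² = (-5 + I*√6)²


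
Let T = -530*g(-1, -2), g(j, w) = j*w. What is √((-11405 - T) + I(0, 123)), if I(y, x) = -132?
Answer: I*√10477 ≈ 102.36*I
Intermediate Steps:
T = -1060 (T = -(-530)*(-2) = -530*2 = -1060)
√((-11405 - T) + I(0, 123)) = √((-11405 - 1*(-1060)) - 132) = √((-11405 + 1060) - 132) = √(-10345 - 132) = √(-10477) = I*√10477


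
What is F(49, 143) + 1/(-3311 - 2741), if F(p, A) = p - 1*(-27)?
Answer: 459951/6052 ≈ 76.000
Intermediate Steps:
F(p, A) = 27 + p (F(p, A) = p + 27 = 27 + p)
F(49, 143) + 1/(-3311 - 2741) = (27 + 49) + 1/(-3311 - 2741) = 76 + 1/(-6052) = 76 - 1/6052 = 459951/6052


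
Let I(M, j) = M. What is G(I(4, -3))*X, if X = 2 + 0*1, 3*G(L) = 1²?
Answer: ⅔ ≈ 0.66667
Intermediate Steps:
G(L) = ⅓ (G(L) = (⅓)*1² = (⅓)*1 = ⅓)
X = 2 (X = 2 + 0 = 2)
G(I(4, -3))*X = (⅓)*2 = ⅔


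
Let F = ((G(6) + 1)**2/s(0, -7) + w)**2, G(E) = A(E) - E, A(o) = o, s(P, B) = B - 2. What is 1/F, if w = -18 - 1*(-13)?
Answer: 81/2116 ≈ 0.038280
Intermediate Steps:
s(P, B) = -2 + B
G(E) = 0 (G(E) = E - E = 0)
w = -5 (w = -18 + 13 = -5)
F = 2116/81 (F = ((0 + 1)**2/(-2 - 7) - 5)**2 = (1**2/(-9) - 5)**2 = (1*(-1/9) - 5)**2 = (-1/9 - 5)**2 = (-46/9)**2 = 2116/81 ≈ 26.123)
1/F = 1/(2116/81) = 81/2116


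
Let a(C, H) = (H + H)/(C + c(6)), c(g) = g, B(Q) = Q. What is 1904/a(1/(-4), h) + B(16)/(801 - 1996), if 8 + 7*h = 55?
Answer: 45789258/56165 ≈ 815.26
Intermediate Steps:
h = 47/7 (h = -8/7 + (1/7)*55 = -8/7 + 55/7 = 47/7 ≈ 6.7143)
a(C, H) = 2*H/(6 + C) (a(C, H) = (H + H)/(C + 6) = (2*H)/(6 + C) = 2*H/(6 + C))
1904/a(1/(-4), h) + B(16)/(801 - 1996) = 1904/((2*(47/7)/(6 + 1/(-4)))) + 16/(801 - 1996) = 1904/((2*(47/7)/(6 - 1/4))) + 16/(-1195) = 1904/((2*(47/7)/(23/4))) + 16*(-1/1195) = 1904/((2*(47/7)*(4/23))) - 16/1195 = 1904/(376/161) - 16/1195 = 1904*(161/376) - 16/1195 = 38318/47 - 16/1195 = 45789258/56165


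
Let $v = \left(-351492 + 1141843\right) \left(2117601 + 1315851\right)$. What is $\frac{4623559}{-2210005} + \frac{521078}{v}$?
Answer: $- \frac{6273318764762057039}{2998570389006014130} \approx -2.0921$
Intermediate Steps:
$v = 2713632221652$ ($v = 790351 \cdot 3433452 = 2713632221652$)
$\frac{4623559}{-2210005} + \frac{521078}{v} = \frac{4623559}{-2210005} + \frac{521078}{2713632221652} = 4623559 \left(- \frac{1}{2210005}\right) + 521078 \cdot \frac{1}{2713632221652} = - \frac{4623559}{2210005} + \frac{260539}{1356816110826} = - \frac{6273318764762057039}{2998570389006014130}$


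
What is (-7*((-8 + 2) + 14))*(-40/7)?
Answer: 320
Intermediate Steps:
(-7*((-8 + 2) + 14))*(-40/7) = (-7*(-6 + 14))*(-40*⅐) = -7*8*(-40/7) = -56*(-40/7) = 320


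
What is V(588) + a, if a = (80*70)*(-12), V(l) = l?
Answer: -66612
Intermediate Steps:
a = -67200 (a = 5600*(-12) = -67200)
V(588) + a = 588 - 67200 = -66612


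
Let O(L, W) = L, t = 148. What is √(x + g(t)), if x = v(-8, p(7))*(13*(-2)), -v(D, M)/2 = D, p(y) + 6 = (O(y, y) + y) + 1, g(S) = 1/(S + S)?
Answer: I*√9111990/148 ≈ 20.396*I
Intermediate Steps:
g(S) = 1/(2*S)
p(y) = -5 + 2*y (p(y) = -6 + ((y + y) + 1) = -6 + (2*y + 1) = -6 + (1 + 2*y) = -5 + 2*y)
v(D, M) = -2*D
x = -416 (x = (-2*(-8))*(13*(-2)) = 16*(-26) = -416)
√(x + g(t)) = √(-416 + (½)/148) = √(-416 + (½)*(1/148)) = √(-416 + 1/296) = √(-123135/296) = I*√9111990/148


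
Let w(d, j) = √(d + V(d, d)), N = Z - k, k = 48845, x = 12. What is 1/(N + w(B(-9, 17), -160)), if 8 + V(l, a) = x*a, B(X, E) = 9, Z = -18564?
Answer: -67409/4543973172 - √109/4543973172 ≈ -1.4837e-5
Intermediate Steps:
V(l, a) = -8 + 12*a
N = -67409 (N = -18564 - 1*48845 = -18564 - 48845 = -67409)
w(d, j) = √(-8 + 13*d) (w(d, j) = √(d + (-8 + 12*d)) = √(-8 + 13*d))
1/(N + w(B(-9, 17), -160)) = 1/(-67409 + √(-8 + 13*9)) = 1/(-67409 + √(-8 + 117)) = 1/(-67409 + √109)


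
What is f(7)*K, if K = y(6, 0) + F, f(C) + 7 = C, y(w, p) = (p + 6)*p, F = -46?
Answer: 0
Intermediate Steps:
y(w, p) = p*(6 + p) (y(w, p) = (6 + p)*p = p*(6 + p))
f(C) = -7 + C
K = -46 (K = 0*(6 + 0) - 46 = 0*6 - 46 = 0 - 46 = -46)
f(7)*K = (-7 + 7)*(-46) = 0*(-46) = 0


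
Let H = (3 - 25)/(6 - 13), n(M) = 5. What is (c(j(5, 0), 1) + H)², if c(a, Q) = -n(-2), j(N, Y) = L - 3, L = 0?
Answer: 169/49 ≈ 3.4490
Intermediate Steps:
j(N, Y) = -3 (j(N, Y) = 0 - 3 = -3)
c(a, Q) = -5 (c(a, Q) = -1*5 = -5)
H = 22/7 (H = -22/(-7) = -22*(-⅐) = 22/7 ≈ 3.1429)
(c(j(5, 0), 1) + H)² = (-5 + 22/7)² = (-13/7)² = 169/49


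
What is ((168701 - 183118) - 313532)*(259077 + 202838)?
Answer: -151484562335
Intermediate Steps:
((168701 - 183118) - 313532)*(259077 + 202838) = (-14417 - 313532)*461915 = -327949*461915 = -151484562335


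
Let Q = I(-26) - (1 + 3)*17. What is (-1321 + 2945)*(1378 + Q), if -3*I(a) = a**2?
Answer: 5284496/3 ≈ 1.7615e+6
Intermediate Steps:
I(a) = -a**2/3
Q = -880/3 (Q = -1/3*(-26)**2 - (1 + 3)*17 = -1/3*676 - 4*17 = -676/3 - 1*68 = -676/3 - 68 = -880/3 ≈ -293.33)
(-1321 + 2945)*(1378 + Q) = (-1321 + 2945)*(1378 - 880/3) = 1624*(3254/3) = 5284496/3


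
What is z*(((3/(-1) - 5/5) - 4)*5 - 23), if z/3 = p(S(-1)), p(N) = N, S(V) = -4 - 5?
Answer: 1701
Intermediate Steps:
S(V) = -9
z = -27 (z = 3*(-9) = -27)
z*(((3/(-1) - 5/5) - 4)*5 - 23) = -27*(((3/(-1) - 5/5) - 4)*5 - 23) = -27*(((3*(-1) - 5*⅕) - 4)*5 - 23) = -27*(((-3 - 1) - 4)*5 - 23) = -27*((-4 - 4)*5 - 23) = -27*(-8*5 - 23) = -27*(-40 - 23) = -27*(-63) = 1701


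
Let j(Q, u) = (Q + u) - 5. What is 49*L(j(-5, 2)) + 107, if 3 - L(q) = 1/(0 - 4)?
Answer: 1065/4 ≈ 266.25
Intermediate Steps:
j(Q, u) = -5 + Q + u
L(q) = 13/4 (L(q) = 3 - 1/(0 - 4) = 3 - 1/(-4) = 3 - 1*(-¼) = 3 + ¼ = 13/4)
49*L(j(-5, 2)) + 107 = 49*(13/4) + 107 = 637/4 + 107 = 1065/4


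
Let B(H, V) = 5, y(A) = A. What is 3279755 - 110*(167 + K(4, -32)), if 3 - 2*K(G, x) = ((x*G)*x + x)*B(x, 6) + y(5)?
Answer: 4379095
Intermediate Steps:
K(G, x) = -1 - 5*x/2 - 5*G*x²/2 (K(G, x) = 3/2 - (((x*G)*x + x)*5 + 5)/2 = 3/2 - (((G*x)*x + x)*5 + 5)/2 = 3/2 - ((G*x² + x)*5 + 5)/2 = 3/2 - ((x + G*x²)*5 + 5)/2 = 3/2 - ((5*x + 5*G*x²) + 5)/2 = 3/2 - (5 + 5*x + 5*G*x²)/2 = 3/2 + (-5/2 - 5*x/2 - 5*G*x²/2) = -1 - 5*x/2 - 5*G*x²/2)
3279755 - 110*(167 + K(4, -32)) = 3279755 - 110*(167 + (-1 - 5/2*(-32) - 5/2*4*(-32)²)) = 3279755 - 110*(167 + (-1 + 80 - 5/2*4*1024)) = 3279755 - 110*(167 + (-1 + 80 - 10240)) = 3279755 - 110*(167 - 10161) = 3279755 - 110*(-9994) = 3279755 - 1*(-1099340) = 3279755 + 1099340 = 4379095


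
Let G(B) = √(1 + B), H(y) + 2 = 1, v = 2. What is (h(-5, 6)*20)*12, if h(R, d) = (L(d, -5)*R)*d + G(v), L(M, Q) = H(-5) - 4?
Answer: 36000 + 240*√3 ≈ 36416.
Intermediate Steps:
H(y) = -1 (H(y) = -2 + 1 = -1)
L(M, Q) = -5 (L(M, Q) = -1 - 4 = -5)
h(R, d) = √3 - 5*R*d (h(R, d) = (-5*R)*d + √(1 + 2) = -5*R*d + √3 = √3 - 5*R*d)
(h(-5, 6)*20)*12 = ((√3 - 5*(-5)*6)*20)*12 = ((√3 + 150)*20)*12 = ((150 + √3)*20)*12 = (3000 + 20*√3)*12 = 36000 + 240*√3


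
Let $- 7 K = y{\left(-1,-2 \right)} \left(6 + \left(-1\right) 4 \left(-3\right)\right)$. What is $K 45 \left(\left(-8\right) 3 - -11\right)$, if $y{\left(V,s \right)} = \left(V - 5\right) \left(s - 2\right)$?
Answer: $\frac{252720}{7} \approx 36103.0$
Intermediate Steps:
$y{\left(V,s \right)} = \left(-5 + V\right) \left(-2 + s\right)$
$K = - \frac{432}{7}$ ($K = - \frac{\left(10 - -10 - -2 - -2\right) \left(6 + \left(-1\right) 4 \left(-3\right)\right)}{7} = - \frac{\left(10 + 10 + 2 + 2\right) \left(6 - -12\right)}{7} = - \frac{24 \left(6 + 12\right)}{7} = - \frac{24 \cdot 18}{7} = \left(- \frac{1}{7}\right) 432 = - \frac{432}{7} \approx -61.714$)
$K 45 \left(\left(-8\right) 3 - -11\right) = \left(- \frac{432}{7}\right) 45 \left(\left(-8\right) 3 - -11\right) = - \frac{19440 \left(-24 + 11\right)}{7} = \left(- \frac{19440}{7}\right) \left(-13\right) = \frac{252720}{7}$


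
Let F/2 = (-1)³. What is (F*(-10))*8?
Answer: 160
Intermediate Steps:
F = -2 (F = 2*(-1)³ = 2*(-1) = -2)
(F*(-10))*8 = -2*(-10)*8 = 20*8 = 160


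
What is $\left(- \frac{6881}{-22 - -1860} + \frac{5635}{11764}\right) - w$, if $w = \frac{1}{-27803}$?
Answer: $- \frac{981309335915}{300581458148} \approx -3.2647$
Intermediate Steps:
$w = - \frac{1}{27803} \approx -3.5967 \cdot 10^{-5}$
$\left(- \frac{6881}{-22 - -1860} + \frac{5635}{11764}\right) - w = \left(- \frac{6881}{-22 - -1860} + \frac{5635}{11764}\right) - - \frac{1}{27803} = \left(- \frac{6881}{-22 + 1860} + 5635 \cdot \frac{1}{11764}\right) + \frac{1}{27803} = \left(- \frac{6881}{1838} + \frac{5635}{11764}\right) + \frac{1}{27803} = - \frac{35295477}{10811116} + \frac{1}{27803} = - \frac{981309335915}{300581458148}$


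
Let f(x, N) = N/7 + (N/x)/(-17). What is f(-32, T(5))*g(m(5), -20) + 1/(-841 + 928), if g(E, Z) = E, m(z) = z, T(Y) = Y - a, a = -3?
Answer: 240161/41412 ≈ 5.7993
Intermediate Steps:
T(Y) = 3 + Y (T(Y) = Y - 1*(-3) = Y + 3 = 3 + Y)
f(x, N) = N/7 - N/(17*x) (f(x, N) = N*(1/7) + (N/x)*(-1/17) = N/7 - N/(17*x))
f(-32, T(5))*g(m(5), -20) + 1/(-841 + 928) = ((3 + 5)/7 - 1/17*(3 + 5)/(-32))*5 + 1/(-841 + 928) = ((1/7)*8 - 1/17*8*(-1/32))*5 + 1/87 = (8/7 + 1/68)*5 + 1/87 = (551/476)*5 + 1/87 = 2755/476 + 1/87 = 240161/41412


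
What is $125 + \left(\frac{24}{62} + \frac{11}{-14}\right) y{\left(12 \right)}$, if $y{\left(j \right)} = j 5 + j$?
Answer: $\frac{20897}{217} \approx 96.3$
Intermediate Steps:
$y{\left(j \right)} = 6 j$ ($y{\left(j \right)} = 5 j + j = 6 j$)
$125 + \left(\frac{24}{62} + \frac{11}{-14}\right) y{\left(12 \right)} = 125 + \left(\frac{24}{62} + \frac{11}{-14}\right) 6 \cdot 12 = 125 + \left(24 \cdot \frac{1}{62} + 11 \left(- \frac{1}{14}\right)\right) 72 = 125 + \left(\frac{12}{31} - \frac{11}{14}\right) 72 = 125 - \frac{6228}{217} = \frac{20897}{217}$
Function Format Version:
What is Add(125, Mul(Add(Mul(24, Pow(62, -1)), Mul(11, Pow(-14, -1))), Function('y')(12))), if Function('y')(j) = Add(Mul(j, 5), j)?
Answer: Rational(20897, 217) ≈ 96.300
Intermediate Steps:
Function('y')(j) = Mul(6, j) (Function('y')(j) = Add(Mul(5, j), j) = Mul(6, j))
Add(125, Mul(Add(Mul(24, Pow(62, -1)), Mul(11, Pow(-14, -1))), Function('y')(12))) = Add(125, Mul(Add(Mul(24, Pow(62, -1)), Mul(11, Pow(-14, -1))), Mul(6, 12))) = Add(125, Mul(Add(Mul(24, Rational(1, 62)), Mul(11, Rational(-1, 14))), 72)) = Add(125, Mul(Add(Rational(12, 31), Rational(-11, 14)), 72)) = Add(125, Mul(Rational(-173, 434), 72)) = Add(125, Rational(-6228, 217)) = Rational(20897, 217)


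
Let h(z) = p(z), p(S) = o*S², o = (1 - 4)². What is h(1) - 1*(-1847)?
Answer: 1856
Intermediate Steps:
o = 9 (o = (-3)² = 9)
p(S) = 9*S²
h(z) = 9*z²
h(1) - 1*(-1847) = 9*1² - 1*(-1847) = 9*1 + 1847 = 9 + 1847 = 1856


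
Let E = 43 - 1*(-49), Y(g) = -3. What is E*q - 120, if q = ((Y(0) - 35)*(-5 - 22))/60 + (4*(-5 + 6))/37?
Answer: 270682/185 ≈ 1463.1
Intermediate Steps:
E = 92 (E = 43 + 49 = 92)
q = 6367/370 (q = ((-3 - 35)*(-5 - 22))/60 + (4*(-5 + 6))/37 = -38*(-27)*(1/60) + (4*1)*(1/37) = 1026*(1/60) + 4*(1/37) = 171/10 + 4/37 = 6367/370 ≈ 17.208)
E*q - 120 = 92*(6367/370) - 120 = 292882/185 - 120 = 270682/185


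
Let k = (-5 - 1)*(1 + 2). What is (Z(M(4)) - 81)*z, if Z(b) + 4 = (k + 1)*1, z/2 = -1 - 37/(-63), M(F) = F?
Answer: 1768/21 ≈ 84.190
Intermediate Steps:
k = -18 (k = -6*3 = -18)
z = -52/63 (z = 2*(-1 - 37/(-63)) = 2*(-1 - 37*(-1)/63) = 2*(-1 - 1*(-37/63)) = 2*(-1 + 37/63) = 2*(-26/63) = -52/63 ≈ -0.82540)
Z(b) = -21 (Z(b) = -4 + (-18 + 1)*1 = -4 - 17*1 = -4 - 17 = -21)
(Z(M(4)) - 81)*z = (-21 - 81)*(-52/63) = -102*(-52/63) = 1768/21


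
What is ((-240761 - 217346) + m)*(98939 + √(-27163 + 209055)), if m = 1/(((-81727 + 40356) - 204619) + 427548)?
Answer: -8229052527361995/181558 - 83172990705*√45473/90779 ≈ -4.5520e+10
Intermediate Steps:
m = 1/181558 (m = 1/((-41371 - 204619) + 427548) = 1/(-245990 + 427548) = 1/181558 ≈ 5.5079e-6)
((-240761 - 217346) + m)*(98939 + √(-27163 + 209055)) = ((-240761 - 217346) + 1/181558)*(98939 + √(-27163 + 209055)) = (-458107 + 1/181558)*(98939 + √181892) = -83172990705*(98939 + 2*√45473)/181558 = -8229052527361995/181558 - 83172990705*√45473/90779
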